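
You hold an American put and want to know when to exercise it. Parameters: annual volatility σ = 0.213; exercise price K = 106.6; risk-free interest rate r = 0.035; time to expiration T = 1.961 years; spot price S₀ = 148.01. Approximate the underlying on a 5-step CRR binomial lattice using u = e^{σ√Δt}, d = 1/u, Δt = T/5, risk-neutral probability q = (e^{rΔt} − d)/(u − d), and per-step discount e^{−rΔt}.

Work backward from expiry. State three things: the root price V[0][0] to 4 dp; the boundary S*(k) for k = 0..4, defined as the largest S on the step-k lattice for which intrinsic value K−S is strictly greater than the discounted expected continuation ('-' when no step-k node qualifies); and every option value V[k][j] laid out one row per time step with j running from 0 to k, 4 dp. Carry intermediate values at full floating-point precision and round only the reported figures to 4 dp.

Δt=0.39220  u=1.14270  d=0.87512  q=0.51836  discount=0.98637
step 5 (expiry): payoffs max(K−S,0) = 30.6318 7.4037 0.0000 0.0000 0.0000 0.0000
step 4: (k=4,j=0): S=86.8087, (K−S)⁺=19.7913, hold=18.3380 ⇒ V=19.7913 exercise | (k=4,j=1): S=113.3515, (K−S)⁺=0.0000, hold=3.5173 ⇒ V=3.5173 continue | (k=4,j=2): S=148.0100, (K−S)⁺=0.0000, hold=0.0000 ⇒ V=0.0000 continue | (k=4,j=3): S=193.2657, (K−S)⁺=0.0000, hold=0.0000 ⇒ V=0.0000 continue | (k=4,j=4): S=252.3589, (K−S)⁺=0.0000, hold=0.0000 ⇒ V=0.0000 continue  boundary S*=86.8087
step 3: (k=3,j=0): S=99.1963, (K−S)⁺=7.4037, hold=11.2008 ⇒ V=11.2008 continue | (k=3,j=1): S=129.5267, (K−S)⁺=0.0000, hold=1.6710 ⇒ V=1.6710 continue | (k=3,j=2): S=169.1309, (K−S)⁺=0.0000, hold=0.0000 ⇒ V=0.0000 continue | (k=3,j=3): S=220.8446, (K−S)⁺=0.0000, hold=0.0000 ⇒ V=0.0000 continue  boundary S*=-
step 2: (k=2,j=0): S=113.3515, (K−S)⁺=0.0000, hold=6.1756 ⇒ V=6.1756 continue | (k=2,j=1): S=148.0100, (K−S)⁺=0.0000, hold=0.7939 ⇒ V=0.7939 continue | (k=2,j=2): S=193.2657, (K−S)⁺=0.0000, hold=0.0000 ⇒ V=0.0000 continue  boundary S*=-
step 1: (k=1,j=0): S=129.5267, (K−S)⁺=0.0000, hold=3.3398 ⇒ V=3.3398 continue | (k=1,j=1): S=169.1309, (K−S)⁺=0.0000, hold=0.3771 ⇒ V=0.3771 continue  boundary S*=-
step 0: (k=0,j=0): S=148.0100, (K−S)⁺=0.0000, hold=1.7795 ⇒ V=1.7795 continue  boundary S*=-

price = 1.7795
boundary = - - - - 86.8087
tree:
1.7795
3.3398 0.3771
6.1756 0.7939 0.0000
11.2008 1.6710 0.0000 0.0000
19.7913 3.5173 0.0000 0.0000 0.0000
30.6318 7.4037 0.0000 0.0000 0.0000 0.0000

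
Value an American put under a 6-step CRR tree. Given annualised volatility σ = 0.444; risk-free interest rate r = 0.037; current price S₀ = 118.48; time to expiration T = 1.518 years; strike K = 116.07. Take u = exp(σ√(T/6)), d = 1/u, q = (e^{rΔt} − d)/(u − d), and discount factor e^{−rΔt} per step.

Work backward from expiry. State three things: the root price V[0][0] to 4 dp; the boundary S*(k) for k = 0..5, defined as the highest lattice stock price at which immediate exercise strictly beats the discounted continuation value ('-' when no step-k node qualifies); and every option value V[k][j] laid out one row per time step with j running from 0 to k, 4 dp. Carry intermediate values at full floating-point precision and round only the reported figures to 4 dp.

params: Δt=0.25300 u=1.25023 d=0.79985 q=0.46528 e^(-rΔt)=0.99068
t_6 payoffs: 85.0455 67.5764 40.2708 0.0000 0.0000 0.0000 0.0000
t_5: node(5,0) S=38.7877 payoff=77.2823 vs cont=76.2008 → 77.2823 [stop]  node(5,1) S=60.6282 payoff=55.4418 vs cont=54.3603 → 55.4418 [stop]  node(5,2) S=94.7665 payoff=21.3035 vs cont=21.3329 → 21.3329 [wait]  node(5,3) S=148.1273 payoff=0.0000 vs cont=0.0000 → 0.0000 [wait]  node(5,4) S=231.5344 payoff=0.0000 vs cont=0.0000 → 0.0000 [wait]  node(5,5) S=361.9059 payoff=0.0000 vs cont=0.0000 → 0.0000 [wait]  ⇒ S*(5)=60.6282
t_4: node(4,0) S=48.4936 payoff=67.5764 vs cont=66.4949 → 67.5764 [stop]  node(4,1) S=75.7992 payoff=40.2708 vs cont=39.2029 → 40.2708 [stop]  node(4,2) S=118.4800 payoff=0.0000 vs cont=11.3008 → 11.3008 [wait]  node(4,3) S=185.1933 payoff=0.0000 vs cont=0.0000 → 0.0000 [wait]  node(4,4) S=289.4713 payoff=0.0000 vs cont=0.0000 → 0.0000 [wait]  ⇒ S*(4)=75.7992
t_3: node(3,0) S=60.6282 payoff=55.4418 vs cont=54.3603 → 55.4418 [stop]  node(3,1) S=94.7665 payoff=21.3035 vs cont=26.5420 → 26.5420 [wait]  node(3,2) S=148.1273 payoff=0.0000 vs cont=5.9865 → 5.9865 [wait]  node(3,3) S=231.5344 payoff=0.0000 vs cont=0.0000 → 0.0000 [wait]  ⇒ S*(3)=60.6282
t_2: node(2,0) S=75.7992 payoff=40.2708 vs cont=41.6040 → 41.6040 [wait]  node(2,1) S=118.4800 payoff=0.0000 vs cont=16.8197 → 16.8197 [wait]  node(2,2) S=185.1933 payoff=0.0000 vs cont=3.1712 → 3.1712 [wait]  ⇒ S*(2)=-
t_1: node(1,0) S=94.7665 payoff=21.3035 vs cont=29.7921 → 29.7921 [wait]  node(1,1) S=148.1273 payoff=0.0000 vs cont=10.3718 → 10.3718 [wait]  ⇒ S*(1)=-
t_0: node(0,0) S=118.4800 payoff=0.0000 vs cont=20.5628 → 20.5628 [wait]  ⇒ S*(0)=-

price = 20.5628
boundary = - - - 60.6282 75.7992 60.6282
tree:
20.5628
29.7921 10.3718
41.6040 16.8197 3.1712
55.4418 26.5420 5.9865 0.0000
67.5764 40.2708 11.3008 0.0000 0.0000
77.2823 55.4418 21.3329 0.0000 0.0000 0.0000
85.0455 67.5764 40.2708 0.0000 0.0000 0.0000 0.0000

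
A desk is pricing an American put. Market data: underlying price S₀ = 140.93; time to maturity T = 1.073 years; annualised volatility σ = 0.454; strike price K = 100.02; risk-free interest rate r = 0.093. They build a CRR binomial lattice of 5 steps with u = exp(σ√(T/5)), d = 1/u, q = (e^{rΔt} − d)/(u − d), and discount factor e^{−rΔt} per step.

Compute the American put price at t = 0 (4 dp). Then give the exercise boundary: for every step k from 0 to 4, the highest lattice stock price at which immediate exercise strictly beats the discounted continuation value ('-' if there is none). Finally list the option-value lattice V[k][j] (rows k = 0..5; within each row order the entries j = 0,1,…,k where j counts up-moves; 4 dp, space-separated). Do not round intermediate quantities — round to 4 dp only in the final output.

Δt=0.21460  u=1.23407  d=0.81033  q=0.49519  discount=0.98024
step 5 (expiry): payoffs max(K−S,0) = 50.7809 25.0328 0.0000 0.0000 0.0000 0.0000
step 4: (k=4,j=0): S=60.7643, (K−S)⁺=39.2557, hold=37.2793 ⇒ V=39.2557 exercise | (k=4,j=1): S=92.5392, (K−S)⁺=7.4808, hold=12.3872 ⇒ V=12.3872 continue | (k=4,j=2): S=140.9300, (K−S)⁺=0.0000, hold=0.0000 ⇒ V=0.0000 continue | (k=4,j=3): S=214.6253, (K−S)⁺=0.0000, hold=0.0000 ⇒ V=0.0000 continue | (k=4,j=4): S=326.8575, (K−S)⁺=0.0000, hold=0.0000 ⇒ V=0.0000 continue  boundary S*=60.7643
step 3: (k=3,j=0): S=74.9872, (K−S)⁺=25.0328, hold=25.4380 ⇒ V=25.4380 continue | (k=3,j=1): S=114.1996, (K−S)⁺=0.0000, hold=6.1297 ⇒ V=6.1297 continue | (k=3,j=2): S=173.9171, (K−S)⁺=0.0000, hold=0.0000 ⇒ V=0.0000 continue | (k=3,j=3): S=264.8620, (K−S)⁺=0.0000, hold=0.0000 ⇒ V=0.0000 continue  boundary S*=-
step 2: (k=2,j=0): S=92.5392, (K−S)⁺=7.4808, hold=15.5630 ⇒ V=15.5630 continue | (k=2,j=1): S=140.9300, (K−S)⁺=0.0000, hold=3.0332 ⇒ V=3.0332 continue | (k=2,j=2): S=214.6253, (K−S)⁺=0.0000, hold=0.0000 ⇒ V=0.0000 continue  boundary S*=-
step 1: (k=1,j=0): S=114.1996, (K−S)⁺=0.0000, hold=9.1735 ⇒ V=9.1735 continue | (k=1,j=1): S=173.9171, (K−S)⁺=0.0000, hold=1.5009 ⇒ V=1.5009 continue  boundary S*=-
step 0: (k=0,j=0): S=140.9300, (K−S)⁺=0.0000, hold=5.2680 ⇒ V=5.2680 continue  boundary S*=-

price = 5.2680
boundary = - - - - 60.7643
tree:
5.2680
9.1735 1.5009
15.5630 3.0332 0.0000
25.4380 6.1297 0.0000 0.0000
39.2557 12.3872 0.0000 0.0000 0.0000
50.7809 25.0328 0.0000 0.0000 0.0000 0.0000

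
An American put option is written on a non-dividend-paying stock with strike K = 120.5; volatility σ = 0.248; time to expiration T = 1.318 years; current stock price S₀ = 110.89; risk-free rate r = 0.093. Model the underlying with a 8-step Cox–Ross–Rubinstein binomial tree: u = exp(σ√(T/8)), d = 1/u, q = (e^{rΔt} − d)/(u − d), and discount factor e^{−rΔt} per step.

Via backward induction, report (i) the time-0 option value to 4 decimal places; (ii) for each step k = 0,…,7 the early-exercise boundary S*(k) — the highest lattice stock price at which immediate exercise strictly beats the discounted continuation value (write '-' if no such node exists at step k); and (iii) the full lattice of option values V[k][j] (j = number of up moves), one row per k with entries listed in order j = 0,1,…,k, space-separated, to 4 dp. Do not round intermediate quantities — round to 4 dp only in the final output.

price = 13.1711
boundary = - 100.2710 90.6690 100.2710 90.6690 100.2710 90.6690 100.2710
tree:
13.1711
20.2290 7.7982
29.8310 12.7720 3.9704
38.5136 20.2290 7.0634 1.5654
46.3647 29.8310 12.1862 3.0937 0.3660
53.4640 38.5136 20.2290 5.9846 0.8285 0.0000
59.8834 46.3647 29.8310 11.2417 1.8754 0.0000 0.0000
65.6881 53.4640 38.5136 20.2290 4.2453 0.0000 0.0000 0.0000
70.9370 59.8834 46.3647 29.8310 9.6100 0.0000 0.0000 0.0000 0.0000

Δt=0.16475  u=1.10590  d=0.90424  q=0.55142  discount=0.98480
step 8 (expiry): payoffs max(K−S,0) = 70.9370 59.8834 46.3647 29.8310 9.6100 0.0000 0.0000 0.0000 0.0000
step 7: (k=7,j=0): S=54.8119, (K−S)⁺=65.6881, hold=63.8559 ⇒ V=65.6881 exercise | (k=7,j=1): S=67.0360, (K−S)⁺=53.4640, hold=51.6318 ⇒ V=53.4640 exercise | (k=7,j=2): S=81.9864, (K−S)⁺=38.5136, hold=36.6814 ⇒ V=38.5136 exercise | (k=7,j=3): S=100.2710, (K−S)⁺=20.2290, hold=18.3968 ⇒ V=20.2290 exercise | (k=7,j=4): S=122.6335, (K−S)⁺=0.0000, hold=4.2453 ⇒ V=4.2453 continue | (k=7,j=5): S=149.9833, (K−S)⁺=0.0000, hold=0.0000 ⇒ V=0.0000 continue | (k=7,j=6): S=183.4326, (K−S)⁺=0.0000, hold=0.0000 ⇒ V=0.0000 continue | (k=7,j=7): S=224.3418, (K−S)⁺=0.0000, hold=0.0000 ⇒ V=0.0000 continue  boundary S*=100.2710
step 6: (k=6,j=0): S=60.6166, (K−S)⁺=59.8834, hold=58.0512 ⇒ V=59.8834 exercise | (k=6,j=1): S=74.1353, (K−S)⁺=46.3647, hold=44.5325 ⇒ V=46.3647 exercise | (k=6,j=2): S=90.6690, (K−S)⁺=29.8310, hold=27.9988 ⇒ V=29.8310 exercise | (k=6,j=3): S=110.8900, (K−S)⁺=9.6100, hold=11.2417 ⇒ V=11.2417 continue | (k=6,j=4): S=135.6207, (K−S)⁺=0.0000, hold=1.8754 ⇒ V=1.8754 continue | (k=6,j=5): S=165.8669, (K−S)⁺=0.0000, hold=0.0000 ⇒ V=0.0000 continue | (k=6,j=6): S=202.8586, (K−S)⁺=0.0000, hold=0.0000 ⇒ V=0.0000 continue  boundary S*=90.6690
step 5: (k=5,j=0): S=67.0360, (K−S)⁺=53.4640, hold=51.6318 ⇒ V=53.4640 exercise | (k=5,j=1): S=81.9864, (K−S)⁺=38.5136, hold=36.6814 ⇒ V=38.5136 exercise | (k=5,j=2): S=100.2710, (K−S)⁺=20.2290, hold=19.2828 ⇒ V=20.2290 exercise | (k=5,j=3): S=122.6335, (K−S)⁺=0.0000, hold=5.9846 ⇒ V=5.9846 continue | (k=5,j=4): S=149.9833, (K−S)⁺=0.0000, hold=0.8285 ⇒ V=0.8285 continue | (k=5,j=5): S=183.4326, (K−S)⁺=0.0000, hold=0.0000 ⇒ V=0.0000 continue  boundary S*=100.2710
step 4: (k=4,j=0): S=74.1353, (K−S)⁺=46.3647, hold=44.5325 ⇒ V=46.3647 exercise | (k=4,j=1): S=90.6690, (K−S)⁺=29.8310, hold=27.9988 ⇒ V=29.8310 exercise | (k=4,j=2): S=110.8900, (K−S)⁺=9.6100, hold=12.1862 ⇒ V=12.1862 continue | (k=4,j=3): S=135.6207, (K−S)⁺=0.0000, hold=3.0937 ⇒ V=3.0937 continue | (k=4,j=4): S=165.8669, (K−S)⁺=0.0000, hold=0.3660 ⇒ V=0.3660 continue  boundary S*=90.6690
step 3: (k=3,j=0): S=81.9864, (K−S)⁺=38.5136, hold=36.6814 ⇒ V=38.5136 exercise | (k=3,j=1): S=100.2710, (K−S)⁺=20.2290, hold=19.7957 ⇒ V=20.2290 exercise | (k=3,j=2): S=122.6335, (K−S)⁺=0.0000, hold=7.0634 ⇒ V=7.0634 continue | (k=3,j=3): S=149.9833, (K−S)⁺=0.0000, hold=1.5654 ⇒ V=1.5654 continue  boundary S*=100.2710
step 2: (k=2,j=0): S=90.6690, (K−S)⁺=29.8310, hold=27.9988 ⇒ V=29.8310 exercise | (k=2,j=1): S=110.8900, (K−S)⁺=9.6100, hold=12.7720 ⇒ V=12.7720 continue | (k=2,j=2): S=135.6207, (K−S)⁺=0.0000, hold=3.9704 ⇒ V=3.9704 continue  boundary S*=90.6690
step 1: (k=1,j=0): S=100.2710, (K−S)⁺=20.2290, hold=20.1138 ⇒ V=20.2290 exercise | (k=1,j=1): S=122.6335, (K−S)⁺=0.0000, hold=7.7982 ⇒ V=7.7982 continue  boundary S*=100.2710
step 0: (k=0,j=0): S=110.8900, (K−S)⁺=9.6100, hold=13.1711 ⇒ V=13.1711 continue  boundary S*=-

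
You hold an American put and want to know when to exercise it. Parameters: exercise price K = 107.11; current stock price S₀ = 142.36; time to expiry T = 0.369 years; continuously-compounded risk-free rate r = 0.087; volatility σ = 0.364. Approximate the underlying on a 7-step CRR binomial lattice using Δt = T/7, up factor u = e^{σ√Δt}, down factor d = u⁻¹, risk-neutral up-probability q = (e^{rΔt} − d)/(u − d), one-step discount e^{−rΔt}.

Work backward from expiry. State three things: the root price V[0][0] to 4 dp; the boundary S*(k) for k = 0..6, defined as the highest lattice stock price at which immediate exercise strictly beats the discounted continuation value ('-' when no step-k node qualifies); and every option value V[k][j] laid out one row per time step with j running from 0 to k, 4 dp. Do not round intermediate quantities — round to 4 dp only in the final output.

price = 0.8612
boundary = - - - - - - 86.2217
tree:
0.8612
1.5607 0.1877
2.7853 0.3822 0.0000
4.8719 0.7782 0.0000 0.0000
8.2925 1.5844 0.0000 0.0000 0.0000
13.5715 3.2260 0.0000 0.0000 0.0000 0.0000
20.8883 6.5681 0.0000 0.0000 0.0000 0.0000 0.0000
27.8012 13.3729 0.0000 0.0000 0.0000 0.0000 0.0000 0.0000

Δt=0.05271, u=1.08716, d=0.91982, q=0.50659, disc=e^(-rΔt)=0.99542
k=7 terminal: V=max(K-S,0) → 27.8012 13.3729 0.0000 0.0000 0.0000 0.0000 0.0000 0.0000
k=6: j=0 S=86.2217 intr=20.8883 cont=20.3982 V=20.8883[EX]; j=1 S=101.9077 intr=5.2023 cont=6.5681 V=6.5681[hold]; j=2 S=120.4474 intr=0.0000 cont=0.0000 V=0.0000[hold]; j=3 S=142.3600 intr=0.0000 cont=0.0000 V=0.0000[hold]; j=4 S=168.2591 intr=0.0000 cont=0.0000 V=0.0000[hold]; j=5 S=198.8699 intr=0.0000 cont=0.0000 V=0.0000[hold]; j=6 S=235.0496 intr=0.0000 cont=0.0000 V=0.0000[hold]  S*(6)=86.2217
k=5: j=0 S=93.7371 intr=13.3729 cont=13.5715 V=13.5715[hold]; j=1 S=110.7904 intr=0.0000 cont=3.2260 V=3.2260[hold]; j=2 S=130.9461 intr=0.0000 cont=0.0000 V=0.0000[hold]; j=3 S=154.7687 intr=0.0000 cont=0.0000 V=0.0000[hold]; j=4 S=182.9253 intr=0.0000 cont=0.0000 V=0.0000[hold]; j=5 S=216.2043 intr=0.0000 cont=0.0000 V=0.0000[hold]  S*(5)=-
k=4: j=0 S=101.9077 intr=5.2023 cont=8.2925 V=8.2925[hold]; j=1 S=120.4474 intr=0.0000 cont=1.5844 V=1.5844[hold]; j=2 S=142.3600 intr=0.0000 cont=0.0000 V=0.0000[hold]; j=3 S=168.2591 intr=0.0000 cont=0.0000 V=0.0000[hold]; j=4 S=198.8699 intr=0.0000 cont=0.0000 V=0.0000[hold]  S*(4)=-
k=3: j=0 S=110.7904 intr=0.0000 cont=4.8719 V=4.8719[hold]; j=1 S=130.9461 intr=0.0000 cont=0.7782 V=0.7782[hold]; j=2 S=154.7687 intr=0.0000 cont=0.0000 V=0.0000[hold]; j=3 S=182.9253 intr=0.0000 cont=0.0000 V=0.0000[hold]  S*(3)=-
k=2: j=0 S=120.4474 intr=0.0000 cont=2.7853 V=2.7853[hold]; j=1 S=142.3600 intr=0.0000 cont=0.3822 V=0.3822[hold]; j=2 S=168.2591 intr=0.0000 cont=0.0000 V=0.0000[hold]  S*(2)=-
k=1: j=0 S=130.9461 intr=0.0000 cont=1.5607 V=1.5607[hold]; j=1 S=154.7687 intr=0.0000 cont=0.1877 V=0.1877[hold]  S*(1)=-
k=0: j=0 S=142.3600 intr=0.0000 cont=0.8612 V=0.8612[hold]  S*(0)=-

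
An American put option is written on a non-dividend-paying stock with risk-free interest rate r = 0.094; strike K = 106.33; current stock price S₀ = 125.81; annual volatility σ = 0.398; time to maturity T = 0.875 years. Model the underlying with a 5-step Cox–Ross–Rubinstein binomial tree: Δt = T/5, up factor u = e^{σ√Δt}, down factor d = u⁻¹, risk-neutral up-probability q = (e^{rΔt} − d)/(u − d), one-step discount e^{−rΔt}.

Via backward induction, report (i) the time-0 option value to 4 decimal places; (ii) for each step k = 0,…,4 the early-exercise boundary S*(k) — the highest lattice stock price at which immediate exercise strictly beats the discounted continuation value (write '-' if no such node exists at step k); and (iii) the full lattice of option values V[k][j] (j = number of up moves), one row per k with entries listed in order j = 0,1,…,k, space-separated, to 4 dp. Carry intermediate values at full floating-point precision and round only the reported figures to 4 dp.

price = 6.1422
boundary = - - - 76.3469 90.1777
tree:
6.1422
10.8022 1.8305
18.4159 3.7825 0.0000
29.9831 7.8164 0.0000 0.0000
41.6927 16.1523 0.0000 0.0000 0.0000
51.6063 29.9831 0.0000 0.0000 0.0000 0.0000

Δt=0.17500  u=1.18116  d=0.84663  q=0.50805  discount=0.98368
step 5 (expiry): payoffs max(K−S,0) = 51.6063 29.9831 0.0000 0.0000 0.0000 0.0000
step 4: (k=4,j=0): S=64.6373, (K−S)⁺=41.6927, hold=39.9579 ⇒ V=41.6927 exercise | (k=4,j=1): S=90.1777, (K−S)⁺=16.1523, hold=14.5095 ⇒ V=16.1523 exercise | (k=4,j=2): S=125.8100, (K−S)⁺=0.0000, hold=0.0000 ⇒ V=0.0000 continue | (k=4,j=3): S=175.5218, (K−S)⁺=0.0000, hold=0.0000 ⇒ V=0.0000 continue | (k=4,j=4): S=244.8766, (K−S)⁺=0.0000, hold=0.0000 ⇒ V=0.0000 continue  boundary S*=90.1777
step 3: (k=3,j=0): S=76.3469, (K−S)⁺=29.9831, hold=28.2483 ⇒ V=29.9831 exercise | (k=3,j=1): S=106.5141, (K−S)⁺=0.0000, hold=7.8164 ⇒ V=7.8164 continue | (k=3,j=2): S=148.6015, (K−S)⁺=0.0000, hold=0.0000 ⇒ V=0.0000 continue | (k=3,j=3): S=207.3190, (K−S)⁺=0.0000, hold=0.0000 ⇒ V=0.0000 continue  boundary S*=76.3469
step 2: (k=2,j=0): S=90.1777, (K−S)⁺=16.1523, hold=18.4159 ⇒ V=18.4159 continue | (k=2,j=1): S=125.8100, (K−S)⁺=0.0000, hold=3.7825 ⇒ V=3.7825 continue | (k=2,j=2): S=175.5218, (K−S)⁺=0.0000, hold=0.0000 ⇒ V=0.0000 continue  boundary S*=-
step 1: (k=1,j=0): S=106.5141, (K−S)⁺=0.0000, hold=10.8022 ⇒ V=10.8022 continue | (k=1,j=1): S=148.6015, (K−S)⁺=0.0000, hold=1.8305 ⇒ V=1.8305 continue  boundary S*=-
step 0: (k=0,j=0): S=125.8100, (K−S)⁺=0.0000, hold=6.1422 ⇒ V=6.1422 continue  boundary S*=-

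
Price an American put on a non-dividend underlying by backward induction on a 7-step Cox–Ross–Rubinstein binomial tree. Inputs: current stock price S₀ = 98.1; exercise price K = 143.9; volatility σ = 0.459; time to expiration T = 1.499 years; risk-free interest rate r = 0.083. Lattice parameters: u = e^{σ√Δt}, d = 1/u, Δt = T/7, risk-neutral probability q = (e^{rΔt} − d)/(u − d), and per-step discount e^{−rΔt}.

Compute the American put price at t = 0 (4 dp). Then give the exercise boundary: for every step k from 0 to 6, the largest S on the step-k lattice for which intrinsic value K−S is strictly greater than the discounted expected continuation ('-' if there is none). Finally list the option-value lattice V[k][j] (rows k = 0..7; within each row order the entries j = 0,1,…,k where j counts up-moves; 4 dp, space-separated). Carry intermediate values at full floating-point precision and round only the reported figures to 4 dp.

params: Δt=0.21414 u=1.23665 d=0.80864 q=0.48900 e^(-rΔt)=0.98238
t_7 payoffs: 121.7208 109.9814 92.0283 64.5727 22.5848 0.0000 0.0000 0.0000
t_6: node(6,0) S=27.4278 payoff=116.4722 vs cont=113.9371 → 116.4722 [stop]  node(6,1) S=41.9454 payoff=101.9546 vs cont=99.4196 → 101.9546 [stop]  node(6,2) S=64.1470 payoff=79.7530 vs cont=77.2179 → 79.7530 [stop]  node(6,3) S=98.1000 payoff=45.8000 vs cont=43.2649 → 45.8000 [stop]  node(6,4) S=150.0243 payoff=0.0000 vs cont=11.3376 → 11.3376 [wait]  node(6,5) S=229.4320 payoff=0.0000 vs cont=0.0000 → 0.0000 [wait]  node(6,6) S=350.8703 payoff=0.0000 vs cont=0.0000 → 0.0000 [wait]  ⇒ S*(6)=98.1000
t_5: node(5,0) S=33.9186 payoff=109.9814 vs cont=107.4464 → 109.9814 [stop]  node(5,1) S=51.8717 payoff=92.0283 vs cont=89.4933 → 92.0283 [stop]  node(5,2) S=79.3273 payoff=64.5727 vs cont=62.0376 → 64.5727 [stop]  node(5,3) S=121.3152 payoff=22.5848 vs cont=28.4381 → 28.4381 [wait]  node(5,4) S=185.5273 payoff=0.0000 vs cont=5.6915 → 5.6915 [wait]  node(5,5) S=283.7268 payoff=0.0000 vs cont=0.0000 → 0.0000 [wait]  ⇒ S*(5)=79.3273
t_4: node(4,0) S=41.9454 payoff=101.9546 vs cont=99.4196 → 101.9546 [stop]  node(4,1) S=64.1470 payoff=79.7530 vs cont=77.2179 → 79.7530 [stop]  node(4,2) S=98.1000 payoff=45.8000 vs cont=46.0767 → 46.0767 [wait]  node(4,3) S=150.0243 payoff=0.0000 vs cont=17.0101 → 17.0101 [wait]  node(4,4) S=229.4320 payoff=0.0000 vs cont=2.8572 → 2.8572 [wait]  ⇒ S*(4)=64.1470
t_3: node(3,0) S=51.8717 payoff=92.0283 vs cont=89.4933 → 92.0283 [stop]  node(3,1) S=79.3273 payoff=64.5727 vs cont=62.1706 → 64.5727 [stop]  node(3,2) S=121.3152 payoff=22.5848 vs cont=31.3019 → 31.3019 [wait]  node(3,3) S=185.5273 payoff=0.0000 vs cont=9.9116 → 9.9116 [wait]  ⇒ S*(3)=79.3273
t_2: node(2,0) S=64.1470 payoff=79.7530 vs cont=77.2179 → 79.7530 [stop]  node(2,1) S=98.1000 payoff=45.8000 vs cont=47.4525 → 47.4525 [wait]  node(2,2) S=150.0243 payoff=0.0000 vs cont=20.4750 → 20.4750 [wait]  ⇒ S*(2)=64.1470
t_1: node(1,0) S=79.3273 payoff=64.5727 vs cont=62.8315 → 64.5727 [stop]  node(1,1) S=121.3152 payoff=22.5848 vs cont=33.6571 → 33.6571 [wait]  ⇒ S*(1)=79.3273
t_0: node(0,0) S=98.1000 payoff=45.8000 vs cont=48.5838 → 48.5838 [wait]  ⇒ S*(0)=-

price = 48.5838
boundary = - 79.3273 64.1470 79.3273 64.1470 79.3273 98.1000
tree:
48.5838
64.5727 33.6571
79.7530 47.4525 20.4750
92.0283 64.5727 31.3019 9.9116
101.9546 79.7530 46.0767 17.0101 2.8572
109.9814 92.0283 64.5727 28.4381 5.6915 0.0000
116.4722 101.9546 79.7530 45.8000 11.3376 0.0000 0.0000
121.7208 109.9814 92.0283 64.5727 22.5848 0.0000 0.0000 0.0000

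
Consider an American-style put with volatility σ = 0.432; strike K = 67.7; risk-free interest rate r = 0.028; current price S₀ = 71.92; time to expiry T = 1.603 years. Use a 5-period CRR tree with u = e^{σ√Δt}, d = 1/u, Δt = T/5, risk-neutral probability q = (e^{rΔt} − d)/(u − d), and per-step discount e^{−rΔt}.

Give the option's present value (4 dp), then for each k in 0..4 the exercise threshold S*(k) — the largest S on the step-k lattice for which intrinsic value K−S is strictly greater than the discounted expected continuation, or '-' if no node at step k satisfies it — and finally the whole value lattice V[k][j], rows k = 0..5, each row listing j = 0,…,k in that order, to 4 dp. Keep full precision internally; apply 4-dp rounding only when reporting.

price = 12.3334
boundary = - - - 34.5269 44.0949
tree:
12.3334
17.8112 6.0785
24.8512 9.8110 1.7705
33.1731 15.4691 3.2924 0.0000
40.6650 23.6051 6.1226 0.0000 0.0000
46.5312 33.1731 11.3857 0.0000 0.0000 0.0000

Δt=0.32060, u=1.27712, d=0.78301, q=0.45740, disc=e^(-rΔt)=0.99106
k=5 terminal: V=max(K-S,0) → 46.5312 33.1731 11.3857 0.0000 0.0000 0.0000
k=4: j=0 S=27.0350 intr=40.6650 cont=40.0599 V=40.6650[EX]; j=1 S=44.0949 intr=23.6051 cont=23.0001 V=23.6051[EX]; j=2 S=71.9200 intr=0.0000 cont=6.1226 V=6.1226[hold]; j=3 S=117.3035 intr=0.0000 cont=0.0000 V=0.0000[hold]; j=4 S=191.3252 intr=0.0000 cont=0.0000 V=0.0000[hold]  S*(4)=44.0949
k=3: j=0 S=34.5269 intr=33.1731 cont=32.5681 V=33.1731[EX]; j=1 S=56.3143 intr=11.3857 cont=15.4691 V=15.4691[hold]; j=2 S=91.8502 intr=0.0000 cont=3.2924 V=3.2924[hold]; j=3 S=149.8103 intr=0.0000 cont=0.0000 V=0.0000[hold]  S*(3)=34.5269
k=2: j=0 S=44.0949 intr=23.6051 cont=24.8512 V=24.8512[hold]; j=1 S=71.9200 intr=0.0000 cont=9.8110 V=9.8110[hold]; j=2 S=117.3035 intr=0.0000 cont=1.7705 V=1.7705[hold]  S*(2)=-
k=1: j=0 S=56.3143 intr=11.3857 cont=17.8112 V=17.8112[hold]; j=1 S=91.8502 intr=0.0000 cont=6.0785 V=6.0785[hold]  S*(1)=-
k=0: j=0 S=71.9200 intr=0.0000 cont=12.3334 V=12.3334[hold]  S*(0)=-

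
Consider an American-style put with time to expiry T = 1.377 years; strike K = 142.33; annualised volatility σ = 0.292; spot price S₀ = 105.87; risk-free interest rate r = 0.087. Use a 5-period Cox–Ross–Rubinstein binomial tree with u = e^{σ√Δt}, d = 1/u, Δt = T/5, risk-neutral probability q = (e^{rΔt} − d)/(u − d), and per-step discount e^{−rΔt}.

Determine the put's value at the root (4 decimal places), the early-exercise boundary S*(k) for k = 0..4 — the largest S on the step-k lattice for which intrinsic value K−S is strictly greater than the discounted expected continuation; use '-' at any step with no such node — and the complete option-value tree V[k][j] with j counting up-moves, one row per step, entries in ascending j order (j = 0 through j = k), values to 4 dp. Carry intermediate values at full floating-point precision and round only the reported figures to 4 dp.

price = 36.4600
boundary = 105.8700 90.8286 105.8700 90.8286 105.8700
tree:
36.4600
51.5014 22.3469
64.4058 36.4600 11.3551
75.4768 51.5014 20.8347 3.8081
84.9749 64.4058 36.4600 8.4899 0.0000
93.1235 75.4768 51.5014 18.9278 0.0000 0.0000

params: Δt=0.27540 u=1.16560 d=0.85793 q=0.54058 e^(-rΔt)=0.97632
t_5 payoffs: 93.1235 75.4768 51.5014 18.9278 0.0000 0.0000
t_4: node(4,0) S=57.3551 payoff=84.9749 vs cont=81.6052 → 84.9749 [stop]  node(4,1) S=77.9242 payoff=64.4058 vs cont=61.0361 → 64.4058 [stop]  node(4,2) S=105.8700 payoff=36.4600 vs cont=33.0903 → 36.4600 [stop]  node(4,3) S=143.8379 payoff=0.0000 vs cont=8.4899 → 8.4899 [wait]  node(4,4) S=195.4221 payoff=0.0000 vs cont=0.0000 → 0.0000 [wait]  ⇒ S*(4)=105.8700
t_3: node(3,0) S=66.8532 payoff=75.4768 vs cont=72.1071 → 75.4768 [stop]  node(3,1) S=90.8286 payoff=51.5014 vs cont=48.1317 → 51.5014 [stop]  node(3,2) S=123.4022 payoff=18.9278 vs cont=20.8347 → 20.8347 [wait]  node(3,3) S=167.6577 payoff=0.0000 vs cont=3.8081 → 3.8081 [wait]  ⇒ S*(3)=90.8286
t_2: node(2,0) S=77.9242 payoff=64.4058 vs cont=61.0361 → 64.4058 [stop]  node(2,1) S=105.8700 payoff=36.4600 vs cont=34.0968 → 36.4600 [stop]  node(2,2) S=143.8379 payoff=0.0000 vs cont=11.3551 → 11.3551 [wait]  ⇒ S*(2)=105.8700
t_1: node(1,0) S=90.8286 payoff=51.5014 vs cont=48.1317 → 51.5014 [stop]  node(1,1) S=123.4022 payoff=18.9278 vs cont=22.3469 → 22.3469 [wait]  ⇒ S*(1)=90.8286
t_0: node(0,0) S=105.8700 payoff=36.4600 vs cont=34.8949 → 36.4600 [stop]  ⇒ S*(0)=105.8700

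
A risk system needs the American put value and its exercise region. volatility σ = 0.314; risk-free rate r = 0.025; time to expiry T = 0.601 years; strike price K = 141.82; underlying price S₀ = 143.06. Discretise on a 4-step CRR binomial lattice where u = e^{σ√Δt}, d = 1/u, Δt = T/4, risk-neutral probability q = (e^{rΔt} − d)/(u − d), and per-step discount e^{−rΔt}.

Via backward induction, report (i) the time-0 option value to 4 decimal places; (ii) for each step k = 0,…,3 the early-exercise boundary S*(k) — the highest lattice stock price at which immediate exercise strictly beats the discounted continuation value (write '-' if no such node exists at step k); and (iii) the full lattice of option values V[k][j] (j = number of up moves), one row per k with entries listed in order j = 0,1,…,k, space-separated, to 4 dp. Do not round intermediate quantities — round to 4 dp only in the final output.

price = 11.6813
boundary = - - 112.1501 99.2980
tree:
11.6813
18.9954 4.0065
29.6699 7.8094 0.0000
42.5220 15.2218 0.0000 0.0000
53.9013 29.6699 0.0000 0.0000 0.0000

params: Δt=0.15025 u=1.12943 d=0.88540 q=0.48503 e^(-rΔt)=0.99625
t_4 payoffs: 53.9013 29.6699 0.0000 0.0000 0.0000
t_3: node(3,0) S=99.2980 payoff=42.5220 vs cont=41.9903 → 42.5220 [stop]  node(3,1) S=126.6657 payoff=15.1543 vs cont=15.2218 → 15.2218 [wait]  node(3,2) S=161.5762 payoff=0.0000 vs cont=0.0000 → 0.0000 [wait]  node(3,3) S=206.1086 payoff=0.0000 vs cont=0.0000 → 0.0000 [wait]  ⇒ S*(3)=99.2980
t_2: node(2,0) S=112.1501 payoff=29.6699 vs cont=29.1708 → 29.6699 [stop]  node(2,1) S=143.0600 payoff=0.0000 vs cont=7.8094 → 7.8094 [wait]  node(2,2) S=182.4890 payoff=0.0000 vs cont=0.0000 → 0.0000 [wait]  ⇒ S*(2)=112.1501
t_1: node(1,0) S=126.6657 payoff=15.1543 vs cont=18.9954 → 18.9954 [wait]  node(1,1) S=161.5762 payoff=0.0000 vs cont=4.0065 → 4.0065 [wait]  ⇒ S*(1)=-
t_0: node(0,0) S=143.0600 payoff=0.0000 vs cont=11.6813 → 11.6813 [wait]  ⇒ S*(0)=-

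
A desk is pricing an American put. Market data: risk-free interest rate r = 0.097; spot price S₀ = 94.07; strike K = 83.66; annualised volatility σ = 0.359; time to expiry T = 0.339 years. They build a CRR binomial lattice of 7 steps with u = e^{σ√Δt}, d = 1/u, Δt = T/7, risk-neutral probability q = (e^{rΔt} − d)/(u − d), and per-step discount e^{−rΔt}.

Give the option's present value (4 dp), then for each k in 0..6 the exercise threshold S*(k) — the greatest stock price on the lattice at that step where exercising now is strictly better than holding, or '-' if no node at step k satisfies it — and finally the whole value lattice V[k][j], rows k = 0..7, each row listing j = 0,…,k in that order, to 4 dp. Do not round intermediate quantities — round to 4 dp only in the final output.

Δt=0.04843  u=1.08221  d=0.92404  q=0.51003  discount=0.99531
step 7 (expiry): payoffs max(K−S,0) = 29.5502 20.2880 9.4403 0.0000 0.0000 0.0000 0.0000 0.0000
step 6: (k=6,j=0): S=58.5581, (K−S)⁺=25.1019, hold=24.7098 ⇒ V=25.1019 exercise | (k=6,j=1): S=68.5817, (K−S)⁺=15.0783, hold=14.6862 ⇒ V=15.0783 exercise | (k=6,j=2): S=80.3211, (K−S)⁺=3.3389, hold=4.6038 ⇒ V=4.6038 continue | (k=6,j=3): S=94.0700, (K−S)⁺=0.0000, hold=0.0000 ⇒ V=0.0000 continue | (k=6,j=4): S=110.1723, (K−S)⁺=0.0000, hold=0.0000 ⇒ V=0.0000 continue | (k=6,j=5): S=129.0310, (K−S)⁺=0.0000, hold=0.0000 ⇒ V=0.0000 continue | (k=6,j=6): S=151.1177, (K−S)⁺=0.0000, hold=0.0000 ⇒ V=0.0000 continue  boundary S*=68.5817
step 5: (k=5,j=0): S=63.3720, (K−S)⁺=20.2880, hold=19.8959 ⇒ V=20.2880 exercise | (k=5,j=1): S=74.2197, (K−S)⁺=9.4403, hold=9.6904 ⇒ V=9.6904 continue | (k=5,j=2): S=86.9241, (K−S)⁺=0.0000, hold=2.2452 ⇒ V=2.2452 continue | (k=5,j=3): S=101.8033, (K−S)⁺=0.0000, hold=0.0000 ⇒ V=0.0000 continue | (k=5,j=4): S=119.2294, (K−S)⁺=0.0000, hold=0.0000 ⇒ V=0.0000 continue | (k=5,j=5): S=139.6383, (K−S)⁺=0.0000, hold=0.0000 ⇒ V=0.0000 continue  boundary S*=63.3720
step 4: (k=4,j=0): S=68.5817, (K−S)⁺=15.0783, hold=14.8131 ⇒ V=15.0783 exercise | (k=4,j=1): S=80.3211, (K−S)⁺=3.3389, hold=5.8655 ⇒ V=5.8655 continue | (k=4,j=2): S=94.0700, (K−S)⁺=0.0000, hold=1.0949 ⇒ V=1.0949 continue | (k=4,j=3): S=110.1723, (K−S)⁺=0.0000, hold=0.0000 ⇒ V=0.0000 continue | (k=4,j=4): S=129.0310, (K−S)⁺=0.0000, hold=0.0000 ⇒ V=0.0000 continue  boundary S*=68.5817
step 3: (k=3,j=0): S=74.2197, (K−S)⁺=9.4403, hold=10.3309 ⇒ V=10.3309 continue | (k=3,j=1): S=86.9241, (K−S)⁺=0.0000, hold=3.4163 ⇒ V=3.4163 continue | (k=3,j=2): S=101.8033, (K−S)⁺=0.0000, hold=0.5340 ⇒ V=0.5340 continue | (k=3,j=3): S=119.2294, (K−S)⁺=0.0000, hold=0.0000 ⇒ V=0.0000 continue  boundary S*=-
step 2: (k=2,j=0): S=80.3211, (K−S)⁺=3.3389, hold=6.7723 ⇒ V=6.7723 continue | (k=2,j=1): S=94.0700, (K−S)⁺=0.0000, hold=1.9371 ⇒ V=1.9371 continue | (k=2,j=2): S=110.1723, (K−S)⁺=0.0000, hold=0.2604 ⇒ V=0.2604 continue  boundary S*=-
step 1: (k=1,j=0): S=86.9241, (K−S)⁺=0.0000, hold=4.2860 ⇒ V=4.2860 continue | (k=1,j=1): S=101.8033, (K−S)⁺=0.0000, hold=1.0769 ⇒ V=1.0769 continue  boundary S*=-
step 0: (k=0,j=0): S=94.0700, (K−S)⁺=0.0000, hold=2.6368 ⇒ V=2.6368 continue  boundary S*=-

price = 2.6368
boundary = - - - - 68.5817 63.3720 68.5817
tree:
2.6368
4.2860 1.0769
6.7723 1.9371 0.2604
10.3309 3.4163 0.5340 0.0000
15.0783 5.8655 1.0949 0.0000 0.0000
20.2880 9.6904 2.2452 0.0000 0.0000 0.0000
25.1019 15.0783 4.6038 0.0000 0.0000 0.0000 0.0000
29.5502 20.2880 9.4403 0.0000 0.0000 0.0000 0.0000 0.0000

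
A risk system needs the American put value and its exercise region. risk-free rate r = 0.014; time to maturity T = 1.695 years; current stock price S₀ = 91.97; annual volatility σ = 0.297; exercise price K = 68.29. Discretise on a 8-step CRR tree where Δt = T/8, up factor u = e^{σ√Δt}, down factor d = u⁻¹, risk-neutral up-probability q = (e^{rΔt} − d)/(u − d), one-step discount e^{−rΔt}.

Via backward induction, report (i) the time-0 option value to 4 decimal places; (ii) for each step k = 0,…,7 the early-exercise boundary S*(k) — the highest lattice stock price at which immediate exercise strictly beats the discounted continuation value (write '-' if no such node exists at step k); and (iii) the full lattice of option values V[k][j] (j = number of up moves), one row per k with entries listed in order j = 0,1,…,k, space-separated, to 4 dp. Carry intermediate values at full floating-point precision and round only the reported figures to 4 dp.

Δt=0.21188  u=1.14649  d=0.87222  q=0.47671  discount=0.99704
step 8 (expiry): payoffs max(K−S,0) = 37.4814 27.7937 15.0597 0.0000 0.0000 0.0000 0.0000 0.0000 0.0000
step 7: (k=7,j=0): S=35.3218, (K−S)⁺=32.9682, hold=32.7659 ⇒ V=32.9682 exercise | (k=7,j=1): S=46.4287, (K−S)⁺=21.8613, hold=21.6590 ⇒ V=21.8613 exercise | (k=7,j=2): S=61.0282, (K−S)⁺=7.2618, hold=7.8573 ⇒ V=7.8573 continue | (k=7,j=3): S=80.2185, (K−S)⁺=0.0000, hold=0.0000 ⇒ V=0.0000 continue | (k=7,j=4): S=105.4431, (K−S)⁺=0.0000, hold=0.0000 ⇒ V=0.0000 continue | (k=7,j=5): S=138.5995, (K−S)⁺=0.0000, hold=0.0000 ⇒ V=0.0000 continue | (k=7,j=6): S=182.1820, (K−S)⁺=0.0000, hold=0.0000 ⇒ V=0.0000 continue | (k=7,j=7): S=239.4689, (K−S)⁺=0.0000, hold=0.0000 ⇒ V=0.0000 continue  boundary S*=46.4287
step 6: (k=6,j=0): S=40.4963, (K−S)⁺=27.7937, hold=27.5915 ⇒ V=27.7937 exercise | (k=6,j=1): S=53.2303, (K−S)⁺=15.0597, hold=15.1405 ⇒ V=15.1405 continue | (k=6,j=2): S=69.9685, (K−S)⁺=0.0000, hold=4.0995 ⇒ V=4.0995 continue | (k=6,j=3): S=91.9700, (K−S)⁺=0.0000, hold=0.0000 ⇒ V=0.0000 continue | (k=6,j=4): S=120.8899, (K−S)⁺=0.0000, hold=0.0000 ⇒ V=0.0000 continue | (k=6,j=5): S=158.9036, (K−S)⁺=0.0000, hold=0.0000 ⇒ V=0.0000 continue | (k=6,j=6): S=208.8706, (K−S)⁺=0.0000, hold=0.0000 ⇒ V=0.0000 continue  boundary S*=40.4963
step 5: (k=5,j=0): S=46.4287, (K−S)⁺=21.8613, hold=21.6974 ⇒ V=21.8613 exercise | (k=5,j=1): S=61.0282, (K−S)⁺=7.2618, hold=9.8479 ⇒ V=9.8479 continue | (k=5,j=2): S=80.2185, (K−S)⁺=0.0000, hold=2.1389 ⇒ V=2.1389 continue | (k=5,j=3): S=105.4431, (K−S)⁺=0.0000, hold=0.0000 ⇒ V=0.0000 continue | (k=5,j=4): S=138.5995, (K−S)⁺=0.0000, hold=0.0000 ⇒ V=0.0000 continue | (k=5,j=5): S=182.1820, (K−S)⁺=0.0000, hold=0.0000 ⇒ V=0.0000 continue  boundary S*=46.4287
step 4: (k=4,j=0): S=53.2303, (K−S)⁺=15.0597, hold=16.0866 ⇒ V=16.0866 continue | (k=4,j=1): S=69.9685, (K−S)⁺=0.0000, hold=6.1547 ⇒ V=6.1547 continue | (k=4,j=2): S=91.9700, (K−S)⁺=0.0000, hold=1.1159 ⇒ V=1.1159 continue | (k=4,j=3): S=120.8899, (K−S)⁺=0.0000, hold=0.0000 ⇒ V=0.0000 continue | (k=4,j=4): S=158.9036, (K−S)⁺=0.0000, hold=0.0000 ⇒ V=0.0000 continue  boundary S*=-
step 3: (k=3,j=0): S=61.0282, (K−S)⁺=7.2618, hold=11.3184 ⇒ V=11.3184 continue | (k=3,j=1): S=80.2185, (K−S)⁺=0.0000, hold=3.7416 ⇒ V=3.7416 continue | (k=3,j=2): S=105.4431, (K−S)⁺=0.0000, hold=0.5822 ⇒ V=0.5822 continue | (k=3,j=3): S=138.5995, (K−S)⁺=0.0000, hold=0.0000 ⇒ V=0.0000 continue  boundary S*=-
step 2: (k=2,j=0): S=69.9685, (K−S)⁺=0.0000, hold=7.6836 ⇒ V=7.6836 continue | (k=2,j=1): S=91.9700, (K−S)⁺=0.0000, hold=2.2289 ⇒ V=2.2289 continue | (k=2,j=2): S=120.8899, (K−S)⁺=0.0000, hold=0.3038 ⇒ V=0.3038 continue  boundary S*=-
step 1: (k=1,j=0): S=80.2185, (K−S)⁺=0.0000, hold=5.0683 ⇒ V=5.0683 continue | (k=1,j=1): S=105.4431, (K−S)⁺=0.0000, hold=1.3073 ⇒ V=1.3073 continue  boundary S*=-
step 0: (k=0,j=0): S=91.9700, (K−S)⁺=0.0000, hold=3.2657 ⇒ V=3.2657 continue  boundary S*=-

price = 3.2657
boundary = - - - - - 46.4287 40.4963 46.4287
tree:
3.2657
5.0683 1.3073
7.6836 2.2289 0.3038
11.3184 3.7416 0.5822 0.0000
16.0866 6.1547 1.1159 0.0000 0.0000
21.8613 9.8479 2.1389 0.0000 0.0000 0.0000
27.7937 15.1405 4.0995 0.0000 0.0000 0.0000 0.0000
32.9682 21.8613 7.8573 0.0000 0.0000 0.0000 0.0000 0.0000
37.4814 27.7937 15.0597 0.0000 0.0000 0.0000 0.0000 0.0000 0.0000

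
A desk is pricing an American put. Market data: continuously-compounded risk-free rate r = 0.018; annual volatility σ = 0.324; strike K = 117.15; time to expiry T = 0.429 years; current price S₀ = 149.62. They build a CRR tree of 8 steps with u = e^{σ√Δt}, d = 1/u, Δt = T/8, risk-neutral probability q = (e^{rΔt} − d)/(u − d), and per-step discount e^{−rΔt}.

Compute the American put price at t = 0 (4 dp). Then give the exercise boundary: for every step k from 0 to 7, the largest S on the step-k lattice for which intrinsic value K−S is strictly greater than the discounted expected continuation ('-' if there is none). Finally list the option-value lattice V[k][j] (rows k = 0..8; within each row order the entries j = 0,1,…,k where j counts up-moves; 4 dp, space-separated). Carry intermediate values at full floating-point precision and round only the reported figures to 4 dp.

price = 1.7110
boundary = - - - - - - 95.3854 102.8174
tree:
1.7110
2.7814 0.5899
4.4402 1.0443 0.1136
6.9342 1.8290 0.2220 0.0000
10.5395 3.1606 0.4338 0.0000 0.0000
15.4818 5.3683 0.8476 0.0000 0.0000 0.0000
21.7646 8.9122 1.6560 0.0000 0.0000 0.0000 0.0000
28.6594 14.3326 3.2355 0.0000 0.0000 0.0000 0.0000 0.0000
35.0558 21.7646 6.3216 0.0000 0.0000 0.0000 0.0000 0.0000 0.0000

params: Δt=0.05362 u=1.07792 d=0.92772 q=0.48768 e^(-rΔt)=0.99904
t_8 payoffs: 35.0558 21.7646 6.3216 0.0000 0.0000 0.0000 0.0000 0.0000 0.0000
t_7: node(7,0) S=88.4906 payoff=28.6594 vs cont=28.5464 → 28.6594 [stop]  node(7,1) S=102.8174 payoff=14.3326 vs cont=14.2196 → 14.3326 [stop]  node(7,2) S=119.4636 payoff=0.0000 vs cont=3.2355 → 3.2355 [wait]  node(7,3) S=138.8050 payoff=0.0000 vs cont=0.0000 → 0.0000 [wait]  node(7,4) S=161.2777 payoff=0.0000 vs cont=0.0000 → 0.0000 [wait]  node(7,5) S=187.3888 payoff=0.0000 vs cont=0.0000 → 0.0000 [wait]  node(7,6) S=217.7273 payoff=0.0000 vs cont=0.0000 → 0.0000 [wait]  node(7,7) S=252.9777 payoff=0.0000 vs cont=0.0000 → 0.0000 [wait]  ⇒ S*(7)=102.8174
t_6: node(6,0) S=95.3854 payoff=21.7646 vs cont=21.6516 → 21.7646 [stop]  node(6,1) S=110.8284 payoff=6.3216 vs cont=8.9122 → 8.9122 [wait]  node(6,2) S=128.7717 payoff=0.0000 vs cont=1.6560 → 1.6560 [wait]  node(6,3) S=149.6200 payoff=0.0000 vs cont=0.0000 → 0.0000 [wait]  node(6,4) S=173.8437 payoff=0.0000 vs cont=0.0000 → 0.0000 [wait]  node(6,5) S=201.9892 payoff=0.0000 vs cont=0.0000 → 0.0000 [wait]  node(6,6) S=234.6916 payoff=0.0000 vs cont=0.0000 → 0.0000 [wait]  ⇒ S*(6)=95.3854
t_5: node(5,0) S=102.8174 payoff=14.3326 vs cont=15.4818 → 15.4818 [wait]  node(5,1) S=119.4636 payoff=0.0000 vs cont=5.3683 → 5.3683 [wait]  node(5,2) S=138.8050 payoff=0.0000 vs cont=0.8476 → 0.8476 [wait]  node(5,3) S=161.2777 payoff=0.0000 vs cont=0.0000 → 0.0000 [wait]  node(5,4) S=187.3888 payoff=0.0000 vs cont=0.0000 → 0.0000 [wait]  node(5,5) S=217.7273 payoff=0.0000 vs cont=0.0000 → 0.0000 [wait]  ⇒ S*(5)=-
t_4: node(4,0) S=110.8284 payoff=6.3216 vs cont=10.5395 → 10.5395 [wait]  node(4,1) S=128.7717 payoff=0.0000 vs cont=3.1606 → 3.1606 [wait]  node(4,2) S=149.6200 payoff=0.0000 vs cont=0.4338 → 0.4338 [wait]  node(4,3) S=173.8437 payoff=0.0000 vs cont=0.0000 → 0.0000 [wait]  node(4,4) S=201.9892 payoff=0.0000 vs cont=0.0000 → 0.0000 [wait]  ⇒ S*(4)=-
t_3: node(3,0) S=119.4636 payoff=0.0000 vs cont=6.9342 → 6.9342 [wait]  node(3,1) S=138.8050 payoff=0.0000 vs cont=1.8290 → 1.8290 [wait]  node(3,2) S=161.2777 payoff=0.0000 vs cont=0.2220 → 0.2220 [wait]  node(3,3) S=187.3888 payoff=0.0000 vs cont=0.0000 → 0.0000 [wait]  ⇒ S*(3)=-
t_2: node(2,0) S=128.7717 payoff=0.0000 vs cont=4.4402 → 4.4402 [wait]  node(2,1) S=149.6200 payoff=0.0000 vs cont=1.0443 → 1.0443 [wait]  node(2,2) S=173.8437 payoff=0.0000 vs cont=0.1136 → 0.1136 [wait]  ⇒ S*(2)=-
t_1: node(1,0) S=138.8050 payoff=0.0000 vs cont=2.7814 → 2.7814 [wait]  node(1,1) S=161.2777 payoff=0.0000 vs cont=0.5899 → 0.5899 [wait]  ⇒ S*(1)=-
t_0: node(0,0) S=149.6200 payoff=0.0000 vs cont=1.7110 → 1.7110 [wait]  ⇒ S*(0)=-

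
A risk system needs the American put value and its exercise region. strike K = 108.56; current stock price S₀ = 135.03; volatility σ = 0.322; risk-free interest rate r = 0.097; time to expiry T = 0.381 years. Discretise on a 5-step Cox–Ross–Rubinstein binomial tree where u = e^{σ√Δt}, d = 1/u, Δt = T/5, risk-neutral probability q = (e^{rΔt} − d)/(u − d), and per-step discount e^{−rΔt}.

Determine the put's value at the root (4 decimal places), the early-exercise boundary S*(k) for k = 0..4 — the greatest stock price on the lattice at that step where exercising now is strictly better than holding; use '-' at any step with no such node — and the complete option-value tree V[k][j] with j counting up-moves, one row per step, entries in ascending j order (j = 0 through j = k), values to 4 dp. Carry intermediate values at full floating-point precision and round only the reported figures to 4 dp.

price = 1.2696
boundary = - - - - 94.6280
tree:
1.2696
2.3742 0.2659
4.3749 0.5574 0.0000
7.9087 1.1685 0.0000 0.0000
13.9320 2.4497 0.0000 0.0000 0.0000
21.9802 5.1358 0.0000 0.0000 0.0000 0.0000

Δt=0.07620, u=1.09296, d=0.91495, q=0.51947, disc=e^(-rΔt)=0.99264
k=5 terminal: V=max(K-S,0) → 21.9802 5.1358 0.0000 0.0000 0.0000 0.0000
k=4: j=0 S=94.6280 intr=13.9320 cont=13.1326 V=13.9320[EX]; j=1 S=113.0381 intr=0.0000 cont=2.4497 V=2.4497[hold]; j=2 S=135.0300 intr=0.0000 cont=0.0000 V=0.0000[hold]; j=3 S=161.3005 intr=0.0000 cont=0.0000 V=0.0000[hold]; j=4 S=192.6820 intr=0.0000 cont=0.0000 V=0.0000[hold]  S*(4)=94.6280
k=3: j=0 S=103.4242 intr=5.1358 cont=7.9087 V=7.9087[hold]; j=1 S=123.5457 intr=0.0000 cont=1.1685 V=1.1685[hold]; j=2 S=147.5819 intr=0.0000 cont=0.0000 V=0.0000[hold]; j=3 S=176.2943 intr=0.0000 cont=0.0000 V=0.0000[hold]  S*(3)=-
k=2: j=0 S=113.0381 intr=0.0000 cont=4.3749 V=4.3749[hold]; j=1 S=135.0300 intr=0.0000 cont=0.5574 V=0.5574[hold]; j=2 S=161.3005 intr=0.0000 cont=0.0000 V=0.0000[hold]  S*(2)=-
k=1: j=0 S=123.5457 intr=0.0000 cont=2.3742 V=2.3742[hold]; j=1 S=147.5819 intr=0.0000 cont=0.2659 V=0.2659[hold]  S*(1)=-
k=0: j=0 S=135.0300 intr=0.0000 cont=1.2696 V=1.2696[hold]  S*(0)=-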